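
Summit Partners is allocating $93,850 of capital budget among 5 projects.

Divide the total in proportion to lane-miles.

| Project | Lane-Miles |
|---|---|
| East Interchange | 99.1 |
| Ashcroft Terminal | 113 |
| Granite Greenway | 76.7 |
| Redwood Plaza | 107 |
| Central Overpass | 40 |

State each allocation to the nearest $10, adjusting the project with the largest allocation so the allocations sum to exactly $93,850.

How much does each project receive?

East Interchange: $21,340 · Ashcroft Terminal: $24,340 · Granite Greenway: $16,520 · Redwood Plaza: $23,040 · Central Overpass: $8,610

Lane-miles total: 435.8.
Pro-rata amounts: East Interchange 99.1/435.8 × $93,850 = 21,341.29; Ashcroft Terminal 113/435.8 × $93,850 = 24,334.67; Granite Greenway 76.7/435.8 × $93,850 = 16,517.43; Redwood Plaza 107/435.8 × $93,850 = 23,042.57; Central Overpass 40/435.8 × $93,850 = 8,614.04.
After rounding ($10): East Interchange $21,340; Ashcroft Terminal $24,330; Granite Greenway $16,520; Redwood Plaza $23,040; Central Overpass $8,610. Sum = $93,840.
Difference $93,850 − $93,840 = +$10 applied to largest allocation (Ashcroft Terminal): Ashcroft Terminal becomes $24,340.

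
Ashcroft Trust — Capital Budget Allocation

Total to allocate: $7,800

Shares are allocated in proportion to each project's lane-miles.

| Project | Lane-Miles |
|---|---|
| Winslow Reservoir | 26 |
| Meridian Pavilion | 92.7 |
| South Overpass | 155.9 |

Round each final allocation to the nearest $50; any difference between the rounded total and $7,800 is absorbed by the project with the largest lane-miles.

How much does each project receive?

Winslow Reservoir: $750; Meridian Pavilion: $2,650; South Overpass: $4,400

Sum of lane-miles: 274.6.
Pro-rata amounts: Winslow Reservoir 26/274.6 × $7,800 = 738.53; Meridian Pavilion 92.7/274.6 × $7,800 = 2,633.14; South Overpass 155.9/274.6 × $7,800 = 4,428.33.
Rounded to nearest $50: Winslow Reservoir $750; Meridian Pavilion $2,650; South Overpass $4,450. Sum = $7,850.
Difference $7,800 − $7,850 = −$50 applied to largest lane-miles (South Overpass): South Overpass becomes $4,400.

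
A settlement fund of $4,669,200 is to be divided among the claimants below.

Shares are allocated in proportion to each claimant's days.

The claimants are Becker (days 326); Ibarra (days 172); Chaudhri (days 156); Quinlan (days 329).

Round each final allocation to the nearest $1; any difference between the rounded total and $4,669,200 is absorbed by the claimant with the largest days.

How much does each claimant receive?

Becker: $1,548,483; Ibarra: $816,991; Chaudhri: $740,992; Quinlan: $1,562,734

Combined days = 983.
Raw shares: Becker 326/983 × $4,669,200 = 1,548,483.42; Ibarra 172/983 × $4,669,200 = 816,991.25; Chaudhri 156/983 × $4,669,200 = 740,992.07; Quinlan 329/983 × $4,669,200 = 1,562,733.27.
At nearest $1: Becker $1,548,483; Ibarra $816,991; Chaudhri $740,992; Quinlan $1,562,733. Sum = $4,669,199.
Difference $4,669,200 − $4,669,199 = +$1 applied to largest days (Quinlan): Quinlan becomes $1,562,734.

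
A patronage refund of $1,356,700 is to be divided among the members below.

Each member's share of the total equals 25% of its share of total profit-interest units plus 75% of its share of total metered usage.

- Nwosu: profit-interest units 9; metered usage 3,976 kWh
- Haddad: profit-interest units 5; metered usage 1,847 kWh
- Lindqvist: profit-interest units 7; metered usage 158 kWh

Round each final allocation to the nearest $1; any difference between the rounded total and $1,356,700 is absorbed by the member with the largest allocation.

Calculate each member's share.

Nwosu: $821,783 | Haddad: $394,979 | Lindqvist: $139,938

Totals — profit-interest units 21, metered usage 5,981.
Blended shares (25% profit-interest units + 75% metered usage): Nwosu 0.6057; Haddad 0.2911; Lindqvist 0.1031.
Pro-rata amounts: Nwosu 821,782.62; Haddad 394,979.10; Lindqvist 139,938.28.
After rounding ($1): Nwosu $821,783; Haddad $394,979; Lindqvist $139,938. Sum = $1,356,700.
No rounding difference to absorb.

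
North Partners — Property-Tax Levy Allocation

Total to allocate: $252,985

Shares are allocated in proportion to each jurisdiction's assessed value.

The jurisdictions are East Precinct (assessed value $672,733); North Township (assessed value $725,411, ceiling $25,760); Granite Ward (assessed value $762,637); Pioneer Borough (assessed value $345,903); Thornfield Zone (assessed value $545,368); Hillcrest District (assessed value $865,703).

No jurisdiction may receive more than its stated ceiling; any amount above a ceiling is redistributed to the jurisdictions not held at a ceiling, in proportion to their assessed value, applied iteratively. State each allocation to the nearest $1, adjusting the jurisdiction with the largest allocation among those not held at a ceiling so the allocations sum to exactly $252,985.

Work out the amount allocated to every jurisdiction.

Assessed value total: 3,917,755.
Proportional shares (ignoring caps): East Precinct 43,441.04; North Township 46,842.67; Granite Ward 49,246.49996; Pioneer Borough 22,336.33; Thornfield Zone 35,216.58; Hillcrest District 55,901.88.
Held at cap: North Township ($25,760); residual $227,225 reallocated over remaining assessed value 3,192,344.
Redistributed shares: East Precinct 47,883.86 → $47,884; Granite Ward 54,283.06 → $54,283; Pioneer Borough 24,620.72 → $24,621; Thornfield Zone 38,818.26 → $38,818; Hillcrest District 61,619.10 → $61,619.

East Precinct: $47,884; North Township: $25,760; Granite Ward: $54,283; Pioneer Borough: $24,621; Thornfield Zone: $38,818; Hillcrest District: $61,619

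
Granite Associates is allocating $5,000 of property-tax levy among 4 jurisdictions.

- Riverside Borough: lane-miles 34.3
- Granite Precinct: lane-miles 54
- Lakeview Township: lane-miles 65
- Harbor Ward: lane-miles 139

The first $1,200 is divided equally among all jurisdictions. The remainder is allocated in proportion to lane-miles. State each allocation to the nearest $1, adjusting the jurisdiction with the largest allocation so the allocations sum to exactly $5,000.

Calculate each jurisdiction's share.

Riverside Borough: $746 | Granite Precinct: $1,002 | Lakeview Township: $1,145 | Harbor Ward: $2,107

Equal tier: $1,200 ÷ 4 = $300 apiece.
Remainder $3,800 by lane-miles (total 292.3): Riverside Borough 445.91 → $446; Granite Precinct 702.02 → $702; Lakeview Township 845.02 → $845; Harbor Ward 1,807.05 → $1,807.
Totals: Riverside Borough $300 + $446 = $746; Granite Precinct $300 + $702 = $1,002; Lakeview Township $300 + $845 = $1,145; Harbor Ward $300 + $1,807 = $2,107.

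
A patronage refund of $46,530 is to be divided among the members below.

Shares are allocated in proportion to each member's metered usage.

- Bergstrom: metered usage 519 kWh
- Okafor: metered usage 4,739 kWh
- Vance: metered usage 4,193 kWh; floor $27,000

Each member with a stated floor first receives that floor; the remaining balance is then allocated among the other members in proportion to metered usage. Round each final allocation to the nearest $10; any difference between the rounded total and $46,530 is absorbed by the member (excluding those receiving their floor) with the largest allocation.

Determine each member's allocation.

Minimums first: Vance $27,000. Residual $19,530.
Residual split over remaining metered usage 5,258: Bergstrom 1,927.74 → $1,930; Okafor 17,602.26 → $17,600.

Bergstrom: $1,930; Okafor: $17,600; Vance: $27,000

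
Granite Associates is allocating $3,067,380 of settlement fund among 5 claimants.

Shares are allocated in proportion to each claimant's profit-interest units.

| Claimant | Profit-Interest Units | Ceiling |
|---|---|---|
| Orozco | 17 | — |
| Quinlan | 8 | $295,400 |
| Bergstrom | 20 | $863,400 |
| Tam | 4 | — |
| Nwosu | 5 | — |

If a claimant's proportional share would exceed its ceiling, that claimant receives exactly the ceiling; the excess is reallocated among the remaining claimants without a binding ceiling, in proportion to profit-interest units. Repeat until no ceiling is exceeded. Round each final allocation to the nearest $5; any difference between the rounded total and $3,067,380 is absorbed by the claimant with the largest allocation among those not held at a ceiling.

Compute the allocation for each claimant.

Total profit-interest units = 54.
Proportional shares (ignoring caps): Orozco 965,656.67; Quinlan 454,426.67; Bergstrom 1,136,066.67; Tam 227,213.33; Nwosu 284,016.67.
Capped: Quinlan ($295,400), Bergstrom ($863,400); remaining pool $1,908,580 reallocated over remaining profit-interest units 26.
Shares after redistribution: Orozco 1,247,917.69 → $1,247,920; Tam 293,627.69 → $293,630; Nwosu 367,034.62 → $367,035.
Rounding difference −$5 applied to Orozco → $1,247,915.

Orozco: $1,247,915 · Quinlan: $295,400 · Bergstrom: $863,400 · Tam: $293,630 · Nwosu: $367,035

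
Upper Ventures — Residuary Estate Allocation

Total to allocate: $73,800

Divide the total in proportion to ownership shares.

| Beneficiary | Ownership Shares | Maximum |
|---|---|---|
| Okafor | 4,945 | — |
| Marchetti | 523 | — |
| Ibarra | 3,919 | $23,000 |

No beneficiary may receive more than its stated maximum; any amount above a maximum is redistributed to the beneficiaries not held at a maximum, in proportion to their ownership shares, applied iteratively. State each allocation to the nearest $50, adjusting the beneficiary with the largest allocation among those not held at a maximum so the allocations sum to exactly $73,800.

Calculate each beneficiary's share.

Total ownership shares = 9,387.
Proportional shares (ignoring caps): Okafor 38,877.28; Marchetti 4,111.79; Ibarra 30,810.93.
Capped: Ibarra ($23,000); remaining pool $50,800 reallocated over remaining ownership shares 5,468.
Remaining shares: Okafor 45,941.11 → $45,950; Marchetti 4,858.89 → $4,850.

Okafor: $45,950 | Marchetti: $4,850 | Ibarra: $23,000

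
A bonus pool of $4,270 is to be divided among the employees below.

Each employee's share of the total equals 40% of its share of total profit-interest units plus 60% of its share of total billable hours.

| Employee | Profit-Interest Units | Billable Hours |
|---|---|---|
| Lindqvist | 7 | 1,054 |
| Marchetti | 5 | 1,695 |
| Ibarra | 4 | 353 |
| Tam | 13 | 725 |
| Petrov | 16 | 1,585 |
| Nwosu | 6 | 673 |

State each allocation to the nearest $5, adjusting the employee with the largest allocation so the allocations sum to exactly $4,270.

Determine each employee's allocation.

Totals — profit-interest units 51, billable hours 6,085.
Combined weights (40% profit-interest units + 60% billable hours): Lindqvist 0.1588; Marchetti 0.2063; Ibarra 0.0662; Tam 0.1734; Petrov 0.2818; Nwosu 0.1134.
Pro-rata amounts: Lindqvist 678.20; Marchetti 881.11; Ibarra 282.59; Tam 740.62; Petrov 1,203.18; Nwosu 484.30.
Rounded to nearest $5: Lindqvist $680; Marchetti $880; Ibarra $285; Tam $740; Petrov $1,205; Nwosu $485. Sum = $4,275.
Difference $4,270 − $4,275 = −$5 applied to largest allocation (Petrov): Petrov becomes $1,200.

Lindqvist: $680 | Marchetti: $880 | Ibarra: $285 | Tam: $740 | Petrov: $1,200 | Nwosu: $485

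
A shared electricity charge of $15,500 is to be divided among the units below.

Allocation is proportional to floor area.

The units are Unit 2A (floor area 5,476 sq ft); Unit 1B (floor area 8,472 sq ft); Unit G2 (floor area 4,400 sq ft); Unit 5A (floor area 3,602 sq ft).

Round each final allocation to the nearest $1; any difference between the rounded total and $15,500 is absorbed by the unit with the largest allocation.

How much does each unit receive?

Unit 2A: $3,867 · Unit 1B: $5,982 · Unit G2: $3,107 · Unit 5A: $2,544

Combined floor area = 21,950.
Pro-rata amounts: Unit 2A 5,476/21,950 × $15,500 = 3,866.88; Unit 1B 8,472/21,950 × $15,500 = 5,982.51; Unit G2 4,400/21,950 × $15,500 = 3,107.06; Unit 5A 3,602/21,950 × $15,500 = 2,543.55.
Rounded to nearest $1: Unit 2A $3,867; Unit 1B $5,983; Unit G2 $3,107; Unit 5A $2,544. Sum = $15,501.
Difference $15,500 − $15,501 = −$1 applied to largest allocation (Unit 1B): Unit 1B becomes $5,982.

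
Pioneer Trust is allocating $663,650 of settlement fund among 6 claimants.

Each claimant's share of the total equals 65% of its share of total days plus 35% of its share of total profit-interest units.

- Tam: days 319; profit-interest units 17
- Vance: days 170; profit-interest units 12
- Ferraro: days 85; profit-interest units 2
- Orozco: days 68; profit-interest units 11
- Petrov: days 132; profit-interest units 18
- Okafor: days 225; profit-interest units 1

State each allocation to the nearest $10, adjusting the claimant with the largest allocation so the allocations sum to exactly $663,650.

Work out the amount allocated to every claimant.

Tam: $202,480 · Vance: $119,100 · Ferraro: $44,320 · Orozco: $71,250 · Petrov: $125,540 · Okafor: $100,960

Totals — days 999, profit-interest units 61.
Blended shares (65% days + 35% profit-interest units): Tam 0.3051; Vance 0.1795; Ferraro 0.0668; Orozco 0.1074; Petrov 0.1892; Okafor 0.1521.
Raw shares: Tam 202,478.65; Vance 119,100.67; Ferraro 44,319.02; Orozco 71,248.80; Petrov 125,539.07; Okafor 100,963.80.
After rounding ($10): Tam $202,480; Vance $119,100; Ferraro $44,320; Orozco $71,250; Petrov $125,540; Okafor $100,960. Sum = $663,650.
No rounding difference to absorb.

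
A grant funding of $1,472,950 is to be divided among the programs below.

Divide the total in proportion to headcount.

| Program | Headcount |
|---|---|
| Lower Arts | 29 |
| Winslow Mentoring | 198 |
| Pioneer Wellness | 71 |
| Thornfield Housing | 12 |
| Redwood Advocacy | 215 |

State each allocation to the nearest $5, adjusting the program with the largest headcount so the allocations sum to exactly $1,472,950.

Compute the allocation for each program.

Lower Arts: $81,365 | Winslow Mentoring: $555,515 | Pioneer Wellness: $199,200 | Thornfield Housing: $33,665 | Redwood Advocacy: $603,205

Headcount total: 525.
Raw shares: Lower Arts 29/525 × $1,472,950 = 81,362.95; Winslow Mentoring 198/525 × $1,472,950 = 555,512.57; Pioneer Wellness 71/525 × $1,472,950 = 199,198.95; Thornfield Housing 12/525 × $1,472,950 = 33,667.43; Redwood Advocacy 215/525 × $1,472,950 = 603,208.10.
Rounded to nearest $5: Lower Arts $81,365; Winslow Mentoring $555,515; Pioneer Wellness $199,200; Thornfield Housing $33,665; Redwood Advocacy $603,210. Sum = $1,472,955.
Difference $1,472,950 − $1,472,955 = −$5 applied to largest headcount (Redwood Advocacy): Redwood Advocacy becomes $603,205.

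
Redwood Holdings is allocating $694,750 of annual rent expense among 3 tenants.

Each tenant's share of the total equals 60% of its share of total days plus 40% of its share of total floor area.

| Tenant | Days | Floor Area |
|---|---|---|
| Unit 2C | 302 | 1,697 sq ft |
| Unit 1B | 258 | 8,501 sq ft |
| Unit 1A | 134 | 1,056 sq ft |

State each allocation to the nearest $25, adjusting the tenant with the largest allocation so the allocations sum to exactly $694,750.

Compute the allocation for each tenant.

Totals — days 694, floor area 11,254.
Composite weights (60% days + 40% floor area): Unit 2C 0.3214; Unit 1B 0.5252; Unit 1A 0.1534.
Pro-rata amounts: Unit 2C 223,300.59; Unit 1B 364,886.24; Unit 1A 106,563.16.
At nearest $25: Unit 2C $223,300; Unit 1B $364,875; Unit 1A $106,575. Sum = $694,750.
Rounded total matches; no reconciliation needed.

Unit 2C: $223,300 · Unit 1B: $364,875 · Unit 1A: $106,575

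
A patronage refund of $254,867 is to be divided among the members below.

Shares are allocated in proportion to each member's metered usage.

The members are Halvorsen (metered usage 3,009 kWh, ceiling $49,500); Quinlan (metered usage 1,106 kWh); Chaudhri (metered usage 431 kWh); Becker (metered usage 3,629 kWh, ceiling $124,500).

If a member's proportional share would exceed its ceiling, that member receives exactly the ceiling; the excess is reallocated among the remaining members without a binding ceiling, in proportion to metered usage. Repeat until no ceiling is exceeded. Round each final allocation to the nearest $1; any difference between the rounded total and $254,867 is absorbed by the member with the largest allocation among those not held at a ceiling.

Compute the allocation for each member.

Halvorsen: $49,500 | Quinlan: $58,191 | Chaudhri: $22,676 | Becker: $124,500

Combined metered usage = 8,175.
Pro-rata shares before constraints: Halvorsen 93,809.76; Quinlan 34,481.09; Chaudhri 13,437.02; Becker 113,139.12.
Held at cap: Halvorsen ($49,500); balance $205,367 reallocated over remaining metered usage 5,166.
Held at cap: Becker ($124,500); balance $80,867 reallocated over remaining metered usage 1,537.
Remaining shares: Quinlan 58,190.57 → $58,191; Chaudhri 22,676.43 → $22,676.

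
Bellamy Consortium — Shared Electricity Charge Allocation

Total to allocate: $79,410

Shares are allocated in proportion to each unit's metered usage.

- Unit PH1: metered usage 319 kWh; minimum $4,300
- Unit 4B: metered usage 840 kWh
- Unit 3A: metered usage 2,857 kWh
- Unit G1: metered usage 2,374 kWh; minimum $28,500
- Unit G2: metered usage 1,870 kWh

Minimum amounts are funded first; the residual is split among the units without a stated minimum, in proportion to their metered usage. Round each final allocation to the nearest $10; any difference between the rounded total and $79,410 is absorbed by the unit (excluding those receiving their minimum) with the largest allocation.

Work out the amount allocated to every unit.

Guaranteed amounts: Unit PH1 $4,300; Unit G1 $28,500. Balance $46,610.
Balance split over remaining metered usage 5,567: Unit 4B 7,032.94 → $7,030; Unit 3A 23,920.38 → $23,920; Unit G2 15,656.67 → $15,660.

Unit PH1: $4,300; Unit 4B: $7,030; Unit 3A: $23,920; Unit G1: $28,500; Unit G2: $15,660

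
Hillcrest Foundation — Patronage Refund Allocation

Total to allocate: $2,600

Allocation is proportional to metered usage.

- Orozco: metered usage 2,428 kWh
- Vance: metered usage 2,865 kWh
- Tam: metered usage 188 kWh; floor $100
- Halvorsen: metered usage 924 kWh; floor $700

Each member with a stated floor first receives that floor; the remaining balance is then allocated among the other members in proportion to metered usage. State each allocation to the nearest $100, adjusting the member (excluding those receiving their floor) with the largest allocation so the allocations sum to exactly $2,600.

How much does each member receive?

Orozco: $800 | Vance: $1,000 | Tam: $100 | Halvorsen: $700

Fund the minimums — Tam $100; Halvorsen $700. Balance $1,800.
Balance split over remaining metered usage 5,293: Orozco 825.69 → $800; Vance 974.31 → $1,000.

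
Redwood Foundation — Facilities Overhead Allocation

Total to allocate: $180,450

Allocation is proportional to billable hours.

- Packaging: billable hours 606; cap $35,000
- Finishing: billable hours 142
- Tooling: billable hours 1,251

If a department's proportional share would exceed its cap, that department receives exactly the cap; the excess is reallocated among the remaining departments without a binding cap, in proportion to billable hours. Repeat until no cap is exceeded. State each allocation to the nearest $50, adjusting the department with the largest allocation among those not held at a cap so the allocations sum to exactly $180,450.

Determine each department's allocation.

Packaging: $35,000 | Finishing: $14,850 | Tooling: $130,600

Billable hours total: 1,999.
Proportional shares (ignoring caps): Packaging 54,703.70; Finishing 12,818.36; Tooling 112,927.94.
Capped: Packaging ($35,000); residual $145,450 reallocated over remaining billable hours 1,393.
Remaining shares: Finishing 14,826.92 → $14,850; Tooling 130,623.08 → $130,600.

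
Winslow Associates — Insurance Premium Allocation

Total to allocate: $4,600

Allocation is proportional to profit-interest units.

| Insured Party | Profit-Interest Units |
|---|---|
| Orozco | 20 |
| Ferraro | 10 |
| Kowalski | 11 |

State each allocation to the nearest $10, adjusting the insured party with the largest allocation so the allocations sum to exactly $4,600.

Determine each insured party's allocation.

Orozco: $2,250 · Ferraro: $1,120 · Kowalski: $1,230

Combined profit-interest units = 41.
Pro-rata amounts: Orozco 20/41 × $4,600 = 2,243.90; Ferraro 10/41 × $4,600 = 1,121.95; Kowalski 11/41 × $4,600 = 1,234.15.
Rounded to nearest $10: Orozco $2,240; Ferraro $1,120; Kowalski $1,230. Sum = $4,590.
Difference $4,600 − $4,590 = +$10 applied to largest allocation (Orozco): Orozco becomes $2,250.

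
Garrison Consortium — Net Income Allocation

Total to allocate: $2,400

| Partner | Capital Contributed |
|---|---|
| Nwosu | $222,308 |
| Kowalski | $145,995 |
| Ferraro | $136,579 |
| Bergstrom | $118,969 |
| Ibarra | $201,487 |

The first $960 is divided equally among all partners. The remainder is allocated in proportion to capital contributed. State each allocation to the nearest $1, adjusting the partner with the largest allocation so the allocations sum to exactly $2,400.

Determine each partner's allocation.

$960 shared equally gives $192 per partner.
Remainder $1,440 by capital contributed (total 825,338): Nwosu 387.87 → $388; Kowalski 254.72 → $255; Ferraro 238.29 → $238; Bergstrom 207.57 → $208; Ibarra 351.54 → $352.
Rounding difference −$1 on remainder applied to Nwosu.
Totals: Nwosu $192 + $387 = $579; Kowalski $192 + $255 = $447; Ferraro $192 + $238 = $430; Bergstrom $192 + $208 = $400; Ibarra $192 + $352 = $544.

Nwosu: $579 · Kowalski: $447 · Ferraro: $430 · Bergstrom: $400 · Ibarra: $544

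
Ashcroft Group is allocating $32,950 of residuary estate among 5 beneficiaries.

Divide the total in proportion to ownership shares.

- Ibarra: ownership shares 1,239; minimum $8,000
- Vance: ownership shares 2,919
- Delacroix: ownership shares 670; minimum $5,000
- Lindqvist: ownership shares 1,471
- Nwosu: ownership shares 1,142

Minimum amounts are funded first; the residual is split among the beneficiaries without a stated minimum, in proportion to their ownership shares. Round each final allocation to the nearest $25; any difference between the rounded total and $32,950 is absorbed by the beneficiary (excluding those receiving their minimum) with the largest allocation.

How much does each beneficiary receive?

Ibarra: $8,000 | Vance: $10,525 | Delacroix: $5,000 | Lindqvist: $5,300 | Nwosu: $4,125

Minimums first: Ibarra $8,000; Delacroix $5,000. Remaining pool $19,950.
Remaining pool split over remaining ownership shares 5,532: Vance 10,526.76 → $10,525; Lindqvist 5,304.85 → $5,300; Nwosu 4,118.38 → $4,125.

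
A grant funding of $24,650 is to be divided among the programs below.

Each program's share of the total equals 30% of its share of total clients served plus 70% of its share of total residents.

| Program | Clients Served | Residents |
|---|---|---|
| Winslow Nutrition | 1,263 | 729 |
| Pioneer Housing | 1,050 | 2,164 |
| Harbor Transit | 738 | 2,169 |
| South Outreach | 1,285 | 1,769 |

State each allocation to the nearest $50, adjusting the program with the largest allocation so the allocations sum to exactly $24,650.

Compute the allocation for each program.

Winslow Nutrition: $4,000 | Pioneer Housing: $7,250 | Harbor Transit: $6,750 | South Outreach: $6,650

Clients served total 4,336; residents total 6,831.
Combined weights (30% clients served + 70% residents): Winslow Nutrition 0.1621; Pioneer Housing 0.2944; Harbor Transit 0.2733; South Outreach 0.2702.
Proportional shares: Winslow Nutrition 3,995.48; Pioneer Housing 7,256.99; Harbor Transit 6,737.51; South Outreach 6,660.02.
After rounding ($50): Winslow Nutrition $4,000; Pioneer Housing $7,250; Harbor Transit $6,750; South Outreach $6,650. Sum = $24,650.
Rounded total matches; no reconciliation needed.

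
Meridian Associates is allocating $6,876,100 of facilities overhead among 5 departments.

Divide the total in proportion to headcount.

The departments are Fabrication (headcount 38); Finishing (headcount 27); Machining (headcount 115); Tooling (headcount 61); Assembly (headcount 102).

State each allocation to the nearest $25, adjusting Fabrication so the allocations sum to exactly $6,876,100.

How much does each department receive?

Fabrication: $761,750; Finishing: $541,275; Machining: $2,305,400; Tooling: $1,222,875; Assembly: $2,044,800

Sum of headcount: 343.
Pro-rata amounts: Fabrication 38/343 × $6,876,100 = 761,783.67; Finishing 27/343 × $6,876,100 = 541,267.35; Machining 115/343 × $6,876,100 = 2,305,397.96; Tooling 61/343 × $6,876,100 = 1,222,863.27; Assembly 102/343 × $6,876,100 = 2,044,787.76.
After rounding ($25): Fabrication $761,775; Finishing $541,275; Machining $2,305,400; Tooling $1,222,875; Assembly $2,044,800. Sum = $6,876,125.
Difference $6,876,100 − $6,876,125 = −$25 applied to Fabrication: Fabrication becomes $761,750.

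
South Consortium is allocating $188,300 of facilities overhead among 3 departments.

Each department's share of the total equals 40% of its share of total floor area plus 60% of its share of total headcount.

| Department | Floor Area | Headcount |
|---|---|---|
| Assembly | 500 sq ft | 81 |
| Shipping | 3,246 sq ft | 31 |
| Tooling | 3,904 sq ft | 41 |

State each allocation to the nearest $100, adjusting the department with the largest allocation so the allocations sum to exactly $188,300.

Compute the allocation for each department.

Floor area total 7,650; headcount total 153.
Combined weights (40% floor area + 60% headcount): Assembly 0.3438; Shipping 0.2913; Tooling 0.3649.
Raw shares: Assembly 64,735.82; Shipping 54,850.68; Tooling 68,713.50.
At nearest $100: Assembly $64,700; Shipping $54,900; Tooling $68,700. Sum = $188,300.
Rounded total matches; no reconciliation needed.

Assembly: $64,700; Shipping: $54,900; Tooling: $68,700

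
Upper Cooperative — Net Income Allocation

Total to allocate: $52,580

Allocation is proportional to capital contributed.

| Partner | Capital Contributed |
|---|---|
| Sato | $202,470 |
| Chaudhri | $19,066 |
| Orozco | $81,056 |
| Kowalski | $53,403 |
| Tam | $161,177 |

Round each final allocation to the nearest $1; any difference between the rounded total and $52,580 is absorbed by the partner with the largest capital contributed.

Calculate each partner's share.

Capital contributed total: 202,470 + 19,066 + 81,056 + 53,403 + 161,177 = 517,172.
Proportional shares: Sato 20,584.78; Chaudhri 1,938.41; Orozco 8,240.83; Kowalski 5,429.39; Tam 16,386.59.
At nearest $1: Sato $20,585; Chaudhri $1,938; Orozco $8,241; Kowalski $5,429; Tam $16,387. Sum = $52,580.
No rounding difference to absorb.

Sato: $20,585 | Chaudhri: $1,938 | Orozco: $8,241 | Kowalski: $5,429 | Tam: $16,387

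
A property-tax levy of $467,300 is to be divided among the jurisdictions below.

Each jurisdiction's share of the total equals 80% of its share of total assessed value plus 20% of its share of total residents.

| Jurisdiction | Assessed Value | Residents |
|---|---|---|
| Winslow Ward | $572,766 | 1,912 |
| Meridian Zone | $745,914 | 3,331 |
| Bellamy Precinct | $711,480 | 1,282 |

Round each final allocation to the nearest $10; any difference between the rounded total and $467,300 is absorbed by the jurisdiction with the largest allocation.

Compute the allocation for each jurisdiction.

Winslow Ward: $132,860 | Meridian Zone: $185,060 | Bellamy Precinct: $149,380

Assessed value total 2,030,160; residents total 6,525.
Combined weights (80% assessed value + 20% residents): Winslow Ward 0.2843; Meridian Zone 0.3960; Bellamy Precinct 0.3197.
Raw shares: Winslow Ward 132,857.21; Meridian Zone 185,066.08; Bellamy Precinct 149,376.71.
Rounded to nearest $10: Winslow Ward $132,860; Meridian Zone $185,070; Bellamy Precinct $149,380. Sum = $467,310.
Difference $467,300 − $467,310 = −$10 applied to largest allocation (Meridian Zone): Meridian Zone becomes $185,060.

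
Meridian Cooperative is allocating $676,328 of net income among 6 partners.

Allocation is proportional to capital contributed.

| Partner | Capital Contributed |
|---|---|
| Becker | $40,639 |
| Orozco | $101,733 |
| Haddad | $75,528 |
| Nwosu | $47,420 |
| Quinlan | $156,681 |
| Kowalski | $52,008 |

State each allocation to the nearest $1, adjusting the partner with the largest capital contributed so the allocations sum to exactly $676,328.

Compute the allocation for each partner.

Becker: $57,985 | Orozco: $145,155 | Haddad: $107,765 | Nwosu: $67,660 | Quinlan: $223,557 | Kowalski: $74,206

Combined capital contributed = 474,009.
Proportional shares: Becker 40,639/474,009 × $676,328 = 57,984.75; Orozco 101,733/474,009 × $676,328 = 145,155.21; Haddad 75,528/474,009 × $676,328 = 107,765.26; Nwosu 47,420/474,009 × $676,328 = 67,660.05; Quinlan 156,681/474,009 × $676,328 = 223,556.40; Kowalski 52,008/474,009 × $676,328 = 74,206.33.
After rounding ($1): Becker $57,985; Orozco $145,155; Haddad $107,765; Nwosu $67,660; Quinlan $223,556; Kowalski $74,206. Sum = $676,327.
Difference $676,328 − $676,327 = +$1 applied to largest capital contributed (Quinlan): Quinlan becomes $223,557.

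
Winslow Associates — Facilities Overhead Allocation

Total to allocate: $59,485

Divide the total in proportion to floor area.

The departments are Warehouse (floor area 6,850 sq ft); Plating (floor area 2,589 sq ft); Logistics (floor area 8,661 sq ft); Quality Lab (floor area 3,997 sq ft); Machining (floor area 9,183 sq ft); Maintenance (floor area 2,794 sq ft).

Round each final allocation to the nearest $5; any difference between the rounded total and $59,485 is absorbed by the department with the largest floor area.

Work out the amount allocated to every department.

Warehouse: $11,960 · Plating: $4,520 · Logistics: $15,120 · Quality Lab: $6,980 · Machining: $16,025 · Maintenance: $4,880

Sum of floor area: 6,850 + 2,589 + 8,661 + 3,997 + 9,183 + 2,794 = 34,074.
Pro-rata amounts: Warehouse 11,958.45; Plating 4,519.77; Logistics 15,120.02; Quality Lab 6,977.80; Machining 16,031.31; Maintenance 4,877.65.
Rounded to nearest $5: Warehouse $11,960; Plating $4,520; Logistics $15,120; Quality Lab $6,980; Machining $16,030; Maintenance $4,880. Sum = $59,490.
Difference $59,485 − $59,490 = −$5 applied to largest floor area (Machining): Machining becomes $16,025.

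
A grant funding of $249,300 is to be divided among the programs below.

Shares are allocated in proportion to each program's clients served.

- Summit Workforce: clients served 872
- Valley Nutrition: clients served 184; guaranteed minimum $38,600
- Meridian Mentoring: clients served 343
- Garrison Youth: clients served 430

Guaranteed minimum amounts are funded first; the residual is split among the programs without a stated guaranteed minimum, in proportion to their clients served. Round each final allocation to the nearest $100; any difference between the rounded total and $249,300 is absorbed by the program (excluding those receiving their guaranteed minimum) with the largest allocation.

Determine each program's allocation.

Summit Workforce: $111,700 | Valley Nutrition: $38,600 | Meridian Mentoring: $43,900 | Garrison Youth: $55,100

Guaranteed amounts: Valley Nutrition $38,600. Residual $210,700.
Residual split over remaining clients served 1,645: Summit Workforce 111,690.21 → $111,700; Meridian Mentoring 43,933.19 → $43,900; Garrison Youth 55,076.60 → $55,100.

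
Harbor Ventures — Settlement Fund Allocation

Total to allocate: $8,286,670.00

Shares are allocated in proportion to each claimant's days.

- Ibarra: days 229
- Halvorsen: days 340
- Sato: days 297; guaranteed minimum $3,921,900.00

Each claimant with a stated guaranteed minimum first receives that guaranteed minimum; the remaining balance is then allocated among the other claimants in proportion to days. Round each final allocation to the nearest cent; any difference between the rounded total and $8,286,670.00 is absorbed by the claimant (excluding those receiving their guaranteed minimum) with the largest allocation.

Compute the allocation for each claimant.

Ibarra: $1,756,647.33; Halvorsen: $2,608,122.67; Sato: $3,921,900.00

Fund the minimums — Sato $3,921,900.00. Balance $4,364,770.00.
Balance split over remaining days 569: Ibarra 1,756,647.3286 → $1,756,647.33; Halvorsen 2,608,122.6714 → $2,608,122.67.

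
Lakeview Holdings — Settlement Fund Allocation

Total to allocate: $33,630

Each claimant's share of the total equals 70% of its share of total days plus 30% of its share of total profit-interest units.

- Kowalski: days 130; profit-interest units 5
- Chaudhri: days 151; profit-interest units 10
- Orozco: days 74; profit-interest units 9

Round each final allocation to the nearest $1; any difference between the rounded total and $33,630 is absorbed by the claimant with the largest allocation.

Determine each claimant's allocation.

Kowalski: $10,723 · Chaudhri: $14,216 · Orozco: $8,691

Totals — days 355, profit-interest units 24.
Combined weights (70% days + 30% profit-interest units): Kowalski 0.3188; Chaudhri 0.4227; Orozco 0.2584.
Proportional shares: Kowalski 10,722.52; Chaudhri 14,216.96; Orozco 8,690.51.
After rounding ($1): Kowalski $10,723; Chaudhri $14,217; Orozco $8,691. Sum = $33,631.
Difference $33,630 − $33,631 = −$1 applied to largest allocation (Chaudhri): Chaudhri becomes $14,216.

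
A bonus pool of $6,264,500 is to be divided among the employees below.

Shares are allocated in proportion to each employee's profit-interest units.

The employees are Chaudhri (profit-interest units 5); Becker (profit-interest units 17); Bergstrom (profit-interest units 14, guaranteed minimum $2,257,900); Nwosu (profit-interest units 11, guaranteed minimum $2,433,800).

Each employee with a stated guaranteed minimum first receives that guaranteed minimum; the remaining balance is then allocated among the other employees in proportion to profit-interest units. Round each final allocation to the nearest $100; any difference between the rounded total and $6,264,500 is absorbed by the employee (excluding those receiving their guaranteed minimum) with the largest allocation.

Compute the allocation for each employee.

Minimums first: Bergstrom $2,257,900; Nwosu $2,433,800. Remaining pool $1,572,800.
Remaining pool split over remaining profit-interest units 22: Chaudhri 357,454.55 → $357,500; Becker 1,215,345.45 → $1,215,300.

Chaudhri: $357,500 | Becker: $1,215,300 | Bergstrom: $2,257,900 | Nwosu: $2,433,800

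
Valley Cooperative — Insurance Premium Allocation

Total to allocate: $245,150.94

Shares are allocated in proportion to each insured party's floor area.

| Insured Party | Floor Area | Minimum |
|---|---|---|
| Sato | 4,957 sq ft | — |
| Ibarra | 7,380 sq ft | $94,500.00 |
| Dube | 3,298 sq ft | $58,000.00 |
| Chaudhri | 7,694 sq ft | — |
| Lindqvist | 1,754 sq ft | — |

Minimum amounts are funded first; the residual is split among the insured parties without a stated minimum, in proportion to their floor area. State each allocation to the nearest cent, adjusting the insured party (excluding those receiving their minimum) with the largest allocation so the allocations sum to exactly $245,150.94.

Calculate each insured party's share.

Sato: $31,882.73 · Ibarra: $94,500.00 · Dube: $58,000.00 · Chaudhri: $49,486.73 · Lindqvist: $11,281.48

Guaranteed amounts: Ibarra $94,500.00; Dube $58,000.00. Balance $92,650.94.
Balance split over remaining floor area 14,405: Sato 31,882.7289 → $31,882.73; Chaudhri 49,486.7291 → $49,486.73; Lindqvist 11,281.4820 → $11,281.48.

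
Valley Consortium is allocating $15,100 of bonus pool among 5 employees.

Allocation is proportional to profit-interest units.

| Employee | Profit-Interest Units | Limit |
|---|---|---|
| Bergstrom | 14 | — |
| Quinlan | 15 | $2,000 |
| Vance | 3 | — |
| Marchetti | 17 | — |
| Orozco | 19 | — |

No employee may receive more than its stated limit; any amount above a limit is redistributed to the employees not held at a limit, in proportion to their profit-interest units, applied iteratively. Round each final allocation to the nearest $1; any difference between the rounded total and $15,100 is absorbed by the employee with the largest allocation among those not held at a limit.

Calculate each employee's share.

Bergstrom: $3,460 · Quinlan: $2,000 · Vance: $742 · Marchetti: $4,202 · Orozco: $4,696

Profit-interest units total: 68.
Proportional shares (ignoring caps): Bergstrom 3,108.82; Quinlan 3,330.88; Vance 666.18; Marchetti 3,775.00; Orozco 4,219.12.
Held at cap: Quinlan ($2,000); remaining pool $13,100 reallocated over remaining profit-interest units 53.
Shares after redistribution: Bergstrom 3,460.38 → $3,460; Vance 741.51 → $742; Marchetti 4,201.89 → $4,202; Orozco 4,696.23 → $4,696.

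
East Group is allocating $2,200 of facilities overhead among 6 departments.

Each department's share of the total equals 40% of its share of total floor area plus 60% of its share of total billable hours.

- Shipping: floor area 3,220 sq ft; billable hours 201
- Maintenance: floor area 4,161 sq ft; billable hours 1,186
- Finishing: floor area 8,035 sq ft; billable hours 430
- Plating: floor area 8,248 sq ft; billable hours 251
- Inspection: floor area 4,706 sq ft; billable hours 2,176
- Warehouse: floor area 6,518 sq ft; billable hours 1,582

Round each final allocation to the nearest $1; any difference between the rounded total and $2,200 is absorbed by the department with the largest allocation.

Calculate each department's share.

Shipping: $127; Maintenance: $374; Finishing: $300; Plating: $265; Inspection: $611; Warehouse: $523

Totals — floor area 34,888, billable hours 5,826.
Blended shares (40% floor area + 60% billable hours): Shipping 0.0576; Maintenance 0.1698; Finishing 0.1364; Plating 0.1204; Inspection 0.2781; Warehouse 0.2377.
Proportional shares: Shipping 126.76; Maintenance 373.67; Finishing 300.10; Plating 264.91; Inspection 611.72; Warehouse 522.84.
After rounding ($1): Shipping $127; Maintenance $374; Finishing $300; Plating $265; Inspection $612; Warehouse $523. Sum = $2,201.
Difference $2,200 − $2,201 = −$1 applied to largest allocation (Inspection): Inspection becomes $611.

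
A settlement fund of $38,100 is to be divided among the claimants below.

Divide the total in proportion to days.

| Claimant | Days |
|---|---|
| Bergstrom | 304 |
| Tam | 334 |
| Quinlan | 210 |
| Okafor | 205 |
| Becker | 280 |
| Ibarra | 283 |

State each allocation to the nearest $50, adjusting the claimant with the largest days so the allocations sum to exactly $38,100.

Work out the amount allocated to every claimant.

Total days = 1,616.
Pro-rata amounts: Bergstrom 304/1,616 × $38,100 = 7,167.33; Tam 334/1,616 × $38,100 = 7,874.63; Quinlan 210/1,616 × $38,100 = 4,951.11; Okafor 205/1,616 × $38,100 = 4,833.23; Becker 280/1,616 × $38,100 = 6,601.49; Ibarra 283/1,616 × $38,100 = 6,672.22.
After rounding ($50): Bergstrom $7,150; Tam $7,850; Quinlan $4,950; Okafor $4,850; Becker $6,600; Ibarra $6,650. Sum = $38,050.
Difference $38,100 − $38,050 = +$50 applied to largest days (Tam): Tam becomes $7,900.

Bergstrom: $7,150 | Tam: $7,900 | Quinlan: $4,950 | Okafor: $4,850 | Becker: $6,600 | Ibarra: $6,650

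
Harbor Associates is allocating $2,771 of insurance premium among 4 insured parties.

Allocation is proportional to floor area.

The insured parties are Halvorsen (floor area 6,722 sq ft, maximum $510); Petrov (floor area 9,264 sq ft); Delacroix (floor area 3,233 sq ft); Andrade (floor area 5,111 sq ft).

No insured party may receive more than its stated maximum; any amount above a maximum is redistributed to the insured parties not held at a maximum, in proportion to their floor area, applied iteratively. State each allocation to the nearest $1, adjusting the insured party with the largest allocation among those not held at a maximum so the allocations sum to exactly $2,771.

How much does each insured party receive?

Floor area total: 24,330.
Proportional shares (ignoring caps): Halvorsen 765.58; Petrov 1,055.10; Delacroix 368.21; Andrade 582.10.
Capped: Halvorsen ($510); balance $2,261 reallocated over remaining floor area 17,608.
Shares after redistribution: Petrov 1,189.57 → $1,190; Delacroix 415.14 → $415; Andrade 656.29 → $656.

Halvorsen: $510 | Petrov: $1,190 | Delacroix: $415 | Andrade: $656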